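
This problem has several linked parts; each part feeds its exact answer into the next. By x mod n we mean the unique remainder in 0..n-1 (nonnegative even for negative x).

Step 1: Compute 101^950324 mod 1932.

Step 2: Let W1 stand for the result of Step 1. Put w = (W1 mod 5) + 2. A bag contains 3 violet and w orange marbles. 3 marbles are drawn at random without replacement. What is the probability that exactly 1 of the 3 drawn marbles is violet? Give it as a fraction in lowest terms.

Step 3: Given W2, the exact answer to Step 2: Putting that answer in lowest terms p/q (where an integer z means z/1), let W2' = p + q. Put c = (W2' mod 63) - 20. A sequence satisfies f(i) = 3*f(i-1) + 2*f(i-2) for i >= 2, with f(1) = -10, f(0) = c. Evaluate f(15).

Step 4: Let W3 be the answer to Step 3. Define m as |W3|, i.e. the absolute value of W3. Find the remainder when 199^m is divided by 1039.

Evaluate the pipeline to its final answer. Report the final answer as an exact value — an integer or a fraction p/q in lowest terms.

978

Step 1: squarings mod 1932: 101^1=101, 101^2=541, 101^4=949, 101^8=289, 101^16=445, 101^32=961, 101^64=25, 101^128=625, 101^256=361, 101^512=877, 101^1024=193, 101^2048=541, 101^4096=949, 101^8192=289, 101^16384=445, 101^32768=961, 101^65536=25, 101^131072=625, 101^262144=361, 101^524288=877; 101^950324 = 101^4 * 101^16 * 101^32 * 101^32768 * 101^131072 * 101^262144 * 101^524288 = 1297 (mod 1932); answer 1297
Step 2: W1 = 1297; w = 4; total draws C(7,3) = 35; favorable C(3,1)*C(4,2) = 18; P = 18/35; answer 18/35
Step 3: W2 = 18/35; threaded value p + q = 53; c = 33; f(2) = 3*(-10) + 2*(33) = 36; iterating: f(2)=36, f(3)=88, f(4)=336, f(5)=1184, f(6)=4224, f(7)=15040, f(8)=53568, f(9)=190784, f(10)=679488, f(11)=2420032, f(12)=8619072, f(13)=30697280, f(14)=109329984, f(15)=389384512; answer 389384512
Step 4: W3 = 389384512; m = 389384512; squarings mod 1039: 199^1=199, 199^2=119, 199^4=654, 199^8=687, 199^16=263, 199^32=595, 199^64=765, 199^128=268, 199^256=133, 199^512=26, 199^1024=676, 199^2048=855, 199^4096=608, 199^8192=819, 199^16384=606, 199^32768=469, 199^65536=732, 199^131072=739, 199^262144=646, 199^524288=677, 199^1048576=130, 199^2097152=276, 199^4194304=329, 199^8388608=185, 199^16777216=977, 199^33554432=727, 199^67108864=717, 199^134217728=823, 199^268435456=940; 199^389384512 = 199^64 * 199^256 * 199^2048 * 199^32768 * 199^65536 * 199^262144 * 199^1048576 * 199^2097152 * 199^16777216 * 199^33554432 * 199^67108864 * 199^268435456 = 978 (mod 1039); answer 978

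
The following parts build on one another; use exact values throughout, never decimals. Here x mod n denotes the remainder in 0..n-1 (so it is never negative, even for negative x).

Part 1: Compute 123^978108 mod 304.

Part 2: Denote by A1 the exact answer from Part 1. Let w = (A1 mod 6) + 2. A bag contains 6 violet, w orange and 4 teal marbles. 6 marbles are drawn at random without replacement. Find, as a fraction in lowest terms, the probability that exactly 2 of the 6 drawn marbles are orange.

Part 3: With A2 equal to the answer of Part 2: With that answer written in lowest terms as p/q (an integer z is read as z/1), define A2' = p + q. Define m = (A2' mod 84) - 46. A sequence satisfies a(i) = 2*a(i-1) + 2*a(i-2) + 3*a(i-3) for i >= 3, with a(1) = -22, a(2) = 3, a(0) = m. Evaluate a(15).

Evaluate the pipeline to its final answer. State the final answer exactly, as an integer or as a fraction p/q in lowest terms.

-11037611

Part 1: squarings mod 304: 123^1=123, 123^2=233, 123^4=177, 123^8=17, 123^16=289, 123^32=225, 123^64=161, 123^128=81, 123^256=177, 123^512=17, 123^1024=289, 123^2048=225, 123^4096=161, 123^8192=81, 123^16384=177, 123^32768=17, 123^65536=289, 123^131072=225, 123^262144=161, 123^524288=81; 123^978108 = 123^4 * 123^8 * 123^16 * 123^32 * 123^128 * 123^1024 * 123^2048 * 123^8192 * 123^16384 * 123^32768 * 123^131072 * 123^262144 * 123^524288 = 49 (mod 304); answer 49
Part 2: A1 = 49; w = 3; total draws C(13,6) = 1716; favorable C(3,2)*C(10,4) = 630; P = 105/286; answer 105/286
Part 3: A2 = 105/286; threaded value p + q = 391; m = 9; a(3) = 2*(3) + 2*(-22) + 3*(9) = -11; iterating: a(3)=-11, a(4)=-82, a(5)=-177, a(6)=-551, a(7)=-1702, a(8)=-5037, a(9)=-15131, a(10)=-45442, a(11)=-136257, a(12)=-408791, a(13)=-1226422, a(14)=-3679197, a(15)=-11037611; answer -11037611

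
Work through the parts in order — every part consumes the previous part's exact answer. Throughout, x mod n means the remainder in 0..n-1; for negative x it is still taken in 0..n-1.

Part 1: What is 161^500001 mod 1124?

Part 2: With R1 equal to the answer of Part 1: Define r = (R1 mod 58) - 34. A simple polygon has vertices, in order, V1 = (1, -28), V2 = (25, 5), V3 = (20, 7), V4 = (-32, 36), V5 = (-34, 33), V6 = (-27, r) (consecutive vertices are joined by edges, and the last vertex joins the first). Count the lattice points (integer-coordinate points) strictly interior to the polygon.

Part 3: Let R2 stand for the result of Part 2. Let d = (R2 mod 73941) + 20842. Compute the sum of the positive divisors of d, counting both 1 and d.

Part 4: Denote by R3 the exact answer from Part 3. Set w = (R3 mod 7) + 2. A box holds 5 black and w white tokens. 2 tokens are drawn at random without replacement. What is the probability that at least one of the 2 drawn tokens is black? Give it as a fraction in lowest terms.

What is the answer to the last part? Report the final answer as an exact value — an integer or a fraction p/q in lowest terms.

20/21

Part 1: squarings mod 1124: 161^1=161, 161^2=69, 161^4=265, 161^8=537, 161^16=625, 161^32=597, 161^64=101, 161^128=85, 161^256=481, 161^512=941, 161^1024=893, 161^2048=533, 161^4096=841, 161^8192=285, 161^16384=297, 161^32768=537, 161^65536=625, 161^131072=597, 161^262144=101; 161^500001 = 161^1 * 161^32 * 161^256 * 161^8192 * 161^32768 * 161^65536 * 161^131072 * 161^262144 = 1069 (mod 1124); answer 1069
Part 2: R1 = 1069; r = -9; cross terms: (1*5 - 25*-28)=705, (25*7 - 20*5)=75, (20*36 - -32*7)=944, (-32*33 - -34*36)=168, (-34*-9 - -27*33)=1197, (-27*-28 - 1*-9)=765; twice the area = |3854| = 3854; area = 1927; boundary points = 3 + 1 + 1 + 1 + 7 + 1 = 14; strictly interior points = area - boundary/2 + 1 = 1921; answer 1921
Part 3: R2 = 1921; d = 22763; 22763 = 13 * 17 * 103; sigma = (1 + 13) * (1 + 17) * (1 + 103) = 14 * 18 * 104 = 26208; answer 26208
Part 4: R3 = 26208; w = 2; total draws C(7,2) = 21; complement C(2,2) = 1; favorable 21 - 1 = 20; P = 20/21; answer 20/21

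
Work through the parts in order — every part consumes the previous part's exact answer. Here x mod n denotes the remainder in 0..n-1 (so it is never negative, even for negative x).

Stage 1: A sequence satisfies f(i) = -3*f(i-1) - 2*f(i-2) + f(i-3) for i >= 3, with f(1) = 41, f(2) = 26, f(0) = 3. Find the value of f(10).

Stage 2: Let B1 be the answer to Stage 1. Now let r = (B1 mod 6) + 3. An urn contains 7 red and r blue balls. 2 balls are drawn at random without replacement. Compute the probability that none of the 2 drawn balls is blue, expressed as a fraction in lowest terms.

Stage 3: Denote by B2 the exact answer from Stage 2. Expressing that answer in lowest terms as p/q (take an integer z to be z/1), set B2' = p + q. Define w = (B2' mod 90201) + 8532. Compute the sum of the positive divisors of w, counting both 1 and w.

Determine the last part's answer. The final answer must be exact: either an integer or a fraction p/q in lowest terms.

13728

Stage 1: f(3) = -3*(26) - 2*(41) + 1*(3) = -157; iterating: f(3)=-157, f(4)=460, f(5)=-1040, f(6)=2043, f(7)=-3589, f(8)=5641, f(9)=-7702, f(10)=8235; answer 8235
Stage 2: B1 = 8235; r = 6; total draws C(13,2) = 78; favorable C(7,2) = 21; P = 7/26; answer 7/26
Stage 3: B2 = 7/26; threaded value p + q = 33; w = 8565; 8565 = 3 * 5 * 571; sigma = (1 + 3) * (1 + 5) * (1 + 571) = 4 * 6 * 572 = 13728; answer 13728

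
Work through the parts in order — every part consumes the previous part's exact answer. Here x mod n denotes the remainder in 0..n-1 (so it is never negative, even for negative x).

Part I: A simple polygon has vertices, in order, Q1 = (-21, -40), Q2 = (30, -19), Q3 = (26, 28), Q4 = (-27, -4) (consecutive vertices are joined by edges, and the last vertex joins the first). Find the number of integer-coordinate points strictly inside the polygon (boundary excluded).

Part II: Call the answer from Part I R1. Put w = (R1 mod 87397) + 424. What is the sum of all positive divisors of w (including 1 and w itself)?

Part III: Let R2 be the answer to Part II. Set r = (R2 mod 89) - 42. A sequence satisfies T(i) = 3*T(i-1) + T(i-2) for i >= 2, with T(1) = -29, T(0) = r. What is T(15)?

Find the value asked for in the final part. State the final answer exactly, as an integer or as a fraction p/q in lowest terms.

Part I: cross terms: (-21*-19 - 30*-40)=1599, (30*28 - 26*-19)=1334, (26*-4 - -27*28)=652, (-27*-40 - -21*-4)=996; twice the area = |4581| = 4581; area = 4581/2; boundary points = 3 + 1 + 1 + 6 = 11; strictly interior points = area - boundary/2 + 1 = 2286; answer 2286
Part II: R1 = 2286; w = 2710; 2710 = 2 * 5 * 271; sigma = (1 + 2) * (1 + 5) * (1 + 271) = 3 * 6 * 272 = 4896; answer 4896
Part III: R2 = 4896; r = -41; T(2) = 3*(-29) + 1*(-41) = -128; iterating: T(2)=-128, T(3)=-413, T(4)=-1367, T(5)=-4514, T(6)=-14909, T(7)=-49241, T(8)=-162632, T(9)=-537137, T(10)=-1774043, T(11)=-5859266, T(12)=-19351841, T(13)=-63914789, T(14)=-211096208, T(15)=-697203413; answer -697203413

-697203413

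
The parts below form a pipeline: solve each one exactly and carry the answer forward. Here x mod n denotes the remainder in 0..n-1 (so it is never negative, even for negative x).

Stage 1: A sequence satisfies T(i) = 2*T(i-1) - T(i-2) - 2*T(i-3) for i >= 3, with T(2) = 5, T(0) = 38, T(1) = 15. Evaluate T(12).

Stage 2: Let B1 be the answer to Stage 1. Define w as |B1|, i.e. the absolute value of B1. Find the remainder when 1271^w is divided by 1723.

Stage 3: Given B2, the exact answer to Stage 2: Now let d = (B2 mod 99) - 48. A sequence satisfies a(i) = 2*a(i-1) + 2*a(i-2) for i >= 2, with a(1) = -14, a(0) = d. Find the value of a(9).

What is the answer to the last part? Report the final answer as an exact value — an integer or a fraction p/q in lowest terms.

-84448

Stage 1: T(3) = 2*(5) - 1*(15) - 2*(38) = -81; iterating: T(3)=-81, T(4)=-197, T(5)=-323, T(6)=-287, T(7)=143, T(8)=1219, T(9)=2869, T(10)=4233, T(11)=3159, T(12)=-3653; answer -3653
Stage 2: B1 = -3653; w = 3653; squarings mod 1723: 1271^1=1271, 1271^2=990, 1271^4=1436, 1271^8=1388, 1271^16=230, 1271^32=1210, 1271^64=1273, 1271^128=909, 1271^256=964, 1271^512=599, 1271^1024=417, 1271^2048=1589; 1271^3653 = 1271^1 * 1271^4 * 1271^64 * 1271^512 * 1271^1024 * 1271^2048 = 515 (mod 1723); answer 515
Stage 3: B2 = 515; d = -28; a(2) = 2*(-14) + 2*(-28) = -84; iterating: a(2)=-84, a(3)=-196, a(4)=-560, a(5)=-1512, a(6)=-4144, a(7)=-11312, a(8)=-30912, a(9)=-84448; answer -84448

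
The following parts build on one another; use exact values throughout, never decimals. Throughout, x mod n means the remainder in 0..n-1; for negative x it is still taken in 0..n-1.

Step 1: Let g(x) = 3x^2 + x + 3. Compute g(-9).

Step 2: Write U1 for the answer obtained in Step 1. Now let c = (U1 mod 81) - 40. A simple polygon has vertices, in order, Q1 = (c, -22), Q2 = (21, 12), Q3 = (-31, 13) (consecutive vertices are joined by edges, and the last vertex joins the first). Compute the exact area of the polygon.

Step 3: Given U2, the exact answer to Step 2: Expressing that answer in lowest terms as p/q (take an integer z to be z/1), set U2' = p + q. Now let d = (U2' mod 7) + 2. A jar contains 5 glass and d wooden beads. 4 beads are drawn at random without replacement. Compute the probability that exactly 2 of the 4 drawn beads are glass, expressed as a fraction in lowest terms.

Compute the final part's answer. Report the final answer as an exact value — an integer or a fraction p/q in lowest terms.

Step 1: 3*(-9)^2 + 1*(-9)^1 + 3 = (243) + (-9) + (3) = 237; answer 237
Step 2: U1 = 237; c = 35; cross terms: (35*12 - 21*-22)=882, (21*13 - -31*12)=645, (-31*-22 - 35*13)=227; twice the area = |1754| = 1754; area = 877; answer 877
Step 3: U2 = 877; threaded value p + q = 878; d = 5; total draws C(10,4) = 210; favorable C(5,2)*C(5,2) = 100; P = 10/21; answer 10/21

10/21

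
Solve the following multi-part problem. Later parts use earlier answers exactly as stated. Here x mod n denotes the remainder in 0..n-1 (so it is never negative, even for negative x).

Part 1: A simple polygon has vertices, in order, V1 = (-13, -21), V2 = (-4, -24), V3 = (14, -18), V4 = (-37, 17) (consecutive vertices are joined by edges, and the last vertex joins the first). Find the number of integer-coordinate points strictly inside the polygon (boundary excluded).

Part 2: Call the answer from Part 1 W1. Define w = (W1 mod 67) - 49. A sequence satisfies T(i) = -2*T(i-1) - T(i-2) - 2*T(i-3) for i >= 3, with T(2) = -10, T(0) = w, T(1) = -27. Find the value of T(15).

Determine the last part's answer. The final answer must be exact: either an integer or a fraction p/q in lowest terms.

Part 1: cross terms: (-13*-24 - -4*-21)=228, (-4*-18 - 14*-24)=408, (14*17 - -37*-18)=-428, (-37*-21 - -13*17)=998; twice the area = |1206| = 1206; area = 603; boundary points = 3 + 6 + 1 + 2 = 12; strictly interior points = area - boundary/2 + 1 = 598; answer 598
Part 2: W1 = 598; w = 13; T(3) = -2*(-10) - 1*(-27) - 2*(13) = 21; iterating: T(3)=21, T(4)=22, T(5)=-45, T(6)=26, T(7)=-51, T(8)=166, T(9)=-333, T(10)=602, T(11)=-1203, T(12)=2470, T(13)=-4941, T(14)=9818, T(15)=-19635; answer -19635

-19635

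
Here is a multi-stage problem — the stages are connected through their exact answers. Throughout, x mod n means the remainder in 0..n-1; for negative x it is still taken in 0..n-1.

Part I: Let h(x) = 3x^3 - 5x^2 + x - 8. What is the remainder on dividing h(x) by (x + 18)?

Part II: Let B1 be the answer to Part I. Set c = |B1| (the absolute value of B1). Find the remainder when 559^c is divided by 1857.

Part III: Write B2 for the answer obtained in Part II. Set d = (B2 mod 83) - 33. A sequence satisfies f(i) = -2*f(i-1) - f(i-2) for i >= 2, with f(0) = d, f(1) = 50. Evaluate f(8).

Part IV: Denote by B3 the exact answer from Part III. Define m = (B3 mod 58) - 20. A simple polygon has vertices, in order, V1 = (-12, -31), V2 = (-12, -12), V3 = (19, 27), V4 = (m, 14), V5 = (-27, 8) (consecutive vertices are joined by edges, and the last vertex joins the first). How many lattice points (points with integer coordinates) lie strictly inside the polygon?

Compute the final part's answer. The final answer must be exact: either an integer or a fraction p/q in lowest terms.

Part I: remainder = value at the root: 3*(-18)^3 - 5*(-18)^2 + 1*(-18)^1 - 8 = (-17496) + (-1620) + (-18) + (-8) = -19142; answer -19142
Part II: B1 = -19142; c = 19142; squarings mod 1857: 559^1=559, 559^2=505, 559^4=616, 559^8=628, 559^16=700, 559^32=1609, 559^64=223, 559^128=1447, 559^256=970, 559^512=1258, 559^1024=400, 559^2048=298, 559^4096=1525, 559^8192=661, 559^16384=526; 559^19142 = 559^2 * 559^4 * 559^64 * 559^128 * 559^512 * 559^2048 * 559^16384 = 1345 (mod 1857); answer 1345
Part III: B2 = 1345; d = -16; f(2) = -2*(50) - 1*(-16) = -84; iterating: f(2)=-84, f(3)=118, f(4)=-152, f(5)=186, f(6)=-220, f(7)=254, f(8)=-288; answer -288
Part IV: B3 = -288; m = -18; cross terms: (-12*-12 - -12*-31)=-228, (-12*27 - 19*-12)=-96, (19*14 - -18*27)=752, (-18*8 - -27*14)=234, (-27*-31 - -12*8)=933; twice the area = |1595| = 1595; area = 1595/2; boundary points = 19 + 1 + 1 + 3 + 3 = 27; strictly interior points = area - boundary/2 + 1 = 785; answer 785

785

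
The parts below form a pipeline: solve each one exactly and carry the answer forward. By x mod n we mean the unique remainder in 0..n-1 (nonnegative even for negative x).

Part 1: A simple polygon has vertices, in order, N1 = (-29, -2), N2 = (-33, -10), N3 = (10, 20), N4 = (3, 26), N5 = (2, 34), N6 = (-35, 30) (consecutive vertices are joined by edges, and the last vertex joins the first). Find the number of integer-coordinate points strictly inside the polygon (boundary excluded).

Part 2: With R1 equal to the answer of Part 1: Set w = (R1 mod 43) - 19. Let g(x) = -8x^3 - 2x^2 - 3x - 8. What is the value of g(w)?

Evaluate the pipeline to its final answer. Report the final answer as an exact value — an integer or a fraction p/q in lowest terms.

199

Part 1: cross terms: (-29*-10 - -33*-2)=224, (-33*20 - 10*-10)=-560, (10*26 - 3*20)=200, (3*34 - 2*26)=50, (2*30 - -35*34)=1250, (-35*-2 - -29*30)=940; twice the area = |2104| = 2104; area = 1052; boundary points = 4 + 1 + 1 + 1 + 1 + 2 = 10; strictly interior points = area - boundary/2 + 1 = 1048; answer 1048
Part 2: R1 = 1048; w = -3; -8*(-3)^3 - 2*(-3)^2 - 3*(-3)^1 - 8 = (216) + (-18) + (9) + (-8) = 199; answer 199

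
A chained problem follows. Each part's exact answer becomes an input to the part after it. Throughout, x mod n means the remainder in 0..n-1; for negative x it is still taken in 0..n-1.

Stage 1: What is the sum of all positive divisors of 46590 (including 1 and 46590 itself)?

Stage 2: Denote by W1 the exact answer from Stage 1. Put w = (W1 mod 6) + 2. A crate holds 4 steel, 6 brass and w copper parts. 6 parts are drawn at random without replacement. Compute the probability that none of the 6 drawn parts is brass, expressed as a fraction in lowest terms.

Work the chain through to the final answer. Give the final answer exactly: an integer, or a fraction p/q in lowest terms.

Stage 1: 46590 = 2 * 3 * 5 * 1553; sigma = (1 + 2) * (1 + 3) * (1 + 5) * (1 + 1553) = 3 * 4 * 6 * 1554 = 111888; answer 111888
Stage 2: W1 = 111888; w = 2; total draws C(12,6) = 924; favorable C(6,6) = 1; P = 1/924; answer 1/924

1/924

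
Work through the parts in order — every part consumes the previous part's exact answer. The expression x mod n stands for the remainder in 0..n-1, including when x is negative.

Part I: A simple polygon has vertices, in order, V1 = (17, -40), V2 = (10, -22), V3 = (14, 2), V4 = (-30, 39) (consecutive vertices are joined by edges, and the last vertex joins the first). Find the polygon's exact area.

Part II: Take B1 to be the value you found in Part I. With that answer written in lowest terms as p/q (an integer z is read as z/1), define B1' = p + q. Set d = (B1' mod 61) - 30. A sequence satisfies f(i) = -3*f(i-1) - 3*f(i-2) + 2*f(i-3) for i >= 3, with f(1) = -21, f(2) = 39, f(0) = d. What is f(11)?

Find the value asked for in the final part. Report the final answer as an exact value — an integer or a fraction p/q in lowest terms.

Part I: cross terms: (17*-22 - 10*-40)=26, (10*2 - 14*-22)=328, (14*39 - -30*2)=606, (-30*-40 - 17*39)=537; twice the area = |1497| = 1497; area = 1497/2; answer 1497/2
Part II: B1 = 1497/2; threaded value p + q = 1499; d = 5; f(3) = -3*(39) - 3*(-21) + 2*(5) = -44; iterating: f(3)=-44, f(4)=-27, f(5)=291, f(6)=-880, f(7)=1713, f(8)=-1917, f(9)=-1148, f(10)=12621, f(11)=-38253; answer -38253

-38253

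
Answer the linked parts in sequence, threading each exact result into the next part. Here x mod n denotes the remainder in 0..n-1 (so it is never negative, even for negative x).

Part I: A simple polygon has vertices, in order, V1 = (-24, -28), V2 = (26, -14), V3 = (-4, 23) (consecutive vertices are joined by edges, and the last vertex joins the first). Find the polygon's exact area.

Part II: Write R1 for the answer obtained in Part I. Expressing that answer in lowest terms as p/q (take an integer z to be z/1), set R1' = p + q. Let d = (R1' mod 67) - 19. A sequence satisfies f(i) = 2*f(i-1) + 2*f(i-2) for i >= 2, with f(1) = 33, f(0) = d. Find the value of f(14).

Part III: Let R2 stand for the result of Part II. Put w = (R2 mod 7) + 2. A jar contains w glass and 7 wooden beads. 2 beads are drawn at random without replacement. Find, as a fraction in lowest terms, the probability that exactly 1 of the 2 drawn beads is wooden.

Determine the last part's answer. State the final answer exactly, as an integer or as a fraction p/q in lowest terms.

7/15

Part I: cross terms: (-24*-14 - 26*-28)=1064, (26*23 - -4*-14)=542, (-4*-28 - -24*23)=664; twice the area = |2270| = 2270; area = 1135; answer 1135
Part II: R1 = 1135; threaded value p + q = 1136; d = 45; f(2) = 2*(33) + 2*(45) = 156; iterating: f(2)=156, f(3)=378, f(4)=1068, f(5)=2892, f(6)=7920, f(7)=21624, f(8)=59088, f(9)=161424, f(10)=441024, f(11)=1204896, f(12)=3291840, f(13)=8993472, f(14)=24570624; answer 24570624
Part III: R2 = 24570624; w = 3; total draws C(10,2) = 45; favorable C(7,1)*C(3,1) = 21; P = 7/15; answer 7/15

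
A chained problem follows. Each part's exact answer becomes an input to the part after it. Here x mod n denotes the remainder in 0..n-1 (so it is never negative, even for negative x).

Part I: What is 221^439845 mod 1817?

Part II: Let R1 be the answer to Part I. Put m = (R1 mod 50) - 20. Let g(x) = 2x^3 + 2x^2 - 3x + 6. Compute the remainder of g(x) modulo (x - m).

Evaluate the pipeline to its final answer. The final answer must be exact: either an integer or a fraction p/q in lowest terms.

22204

Part I: squarings mod 1817: 221^1=221, 221^2=1599, 221^4=282, 221^8=1393, 221^16=1710, 221^32=547, 221^64=1221, 221^128=901, 221^256=1419, 221^512=325, 221^1024=239, 221^2048=794, 221^4096=1754, 221^8192=335, 221^16384=1388, 221^32768=524, 221^65536=209, 221^131072=73, 221^262144=1695; 221^439845 = 221^1 * 221^4 * 221^32 * 221^512 * 221^1024 * 221^4096 * 221^8192 * 221^32768 * 221^131072 * 221^262144 = 1592 (mod 1817); answer 1592
Part II: R1 = 1592; m = 22; remainder = value at the root: 2*(22)^3 + 2*(22)^2 - 3*(22)^1 + 6 = (21296) + (968) + (-66) + (6) = 22204; answer 22204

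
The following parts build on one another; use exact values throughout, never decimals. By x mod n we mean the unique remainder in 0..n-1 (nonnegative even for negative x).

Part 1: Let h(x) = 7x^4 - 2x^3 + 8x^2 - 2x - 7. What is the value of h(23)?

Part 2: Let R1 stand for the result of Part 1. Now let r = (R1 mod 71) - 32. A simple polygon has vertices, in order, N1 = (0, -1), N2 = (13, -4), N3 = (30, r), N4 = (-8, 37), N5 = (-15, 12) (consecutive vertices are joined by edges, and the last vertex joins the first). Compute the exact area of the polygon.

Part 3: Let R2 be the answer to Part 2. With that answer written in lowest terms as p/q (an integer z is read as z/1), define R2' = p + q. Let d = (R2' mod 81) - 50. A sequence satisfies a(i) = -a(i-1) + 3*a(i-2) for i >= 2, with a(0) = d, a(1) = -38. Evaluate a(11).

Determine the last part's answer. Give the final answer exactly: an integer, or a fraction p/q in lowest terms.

Part 1: 7*(23)^4 - 2*(23)^3 + 8*(23)^2 - 2*(23)^1 - 7 = (1958887) + (-24334) + (4232) + (-46) + (-7) = 1938732; answer 1938732
Part 2: R1 = 1938732; r = -26; cross terms: (0*-4 - 13*-1)=13, (13*-26 - 30*-4)=-218, (30*37 - -8*-26)=902, (-8*12 - -15*37)=459, (-15*-1 - 0*12)=15; twice the area = |1171| = 1171; area = 1171/2; answer 1171/2
Part 3: R2 = 1171/2; threaded value p + q = 1173; d = -11; a(2) = -1*(-38) + 3*(-11) = 5; iterating: a(2)=5, a(3)=-119, a(4)=134, a(5)=-491, a(6)=893, a(7)=-2366, a(8)=5045, a(9)=-12143, a(10)=27278, a(11)=-63707; answer -63707

-63707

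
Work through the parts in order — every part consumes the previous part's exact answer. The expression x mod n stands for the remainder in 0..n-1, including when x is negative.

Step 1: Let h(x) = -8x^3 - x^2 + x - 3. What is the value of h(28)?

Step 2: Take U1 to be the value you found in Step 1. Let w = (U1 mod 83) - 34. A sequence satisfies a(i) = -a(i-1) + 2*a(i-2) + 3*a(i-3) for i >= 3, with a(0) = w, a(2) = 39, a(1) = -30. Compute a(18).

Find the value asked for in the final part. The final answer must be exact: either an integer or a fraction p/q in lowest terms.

-10371

Step 1: -8*(28)^3 - 1*(28)^2 + 1*(28)^1 - 3 = (-175616) + (-784) + (28) + (-3) = -176375; answer -176375
Step 2: U1 = -176375; w = -34; a(3) = -1*(39) + 2*(-30) + 3*(-34) = -201; iterating: a(3)=-201, a(4)=189, a(5)=-474, a(6)=249, a(7)=-630, a(8)=-294, a(9)=-219, a(10)=-2259, a(11)=939, a(12)=-6114, a(13)=1215, a(14)=-10626, a(15)=-5286, a(16)=-12321, a(17)=-30129, a(18)=-10371; answer -10371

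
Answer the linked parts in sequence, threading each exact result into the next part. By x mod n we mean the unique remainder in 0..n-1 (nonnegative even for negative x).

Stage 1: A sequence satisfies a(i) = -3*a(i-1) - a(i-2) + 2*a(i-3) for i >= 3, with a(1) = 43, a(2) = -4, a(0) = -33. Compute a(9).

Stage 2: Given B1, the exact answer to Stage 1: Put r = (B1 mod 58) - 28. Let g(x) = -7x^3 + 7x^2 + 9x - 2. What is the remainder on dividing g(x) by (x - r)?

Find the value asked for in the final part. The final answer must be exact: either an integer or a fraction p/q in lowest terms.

113523

Stage 1: a(3) = -3*(-4) - 1*(43) + 2*(-33) = -97; iterating: a(3)=-97, a(4)=381, a(5)=-1054, a(6)=2587, a(7)=-5945, a(8)=13140, a(9)=-28301; answer -28301
Stage 2: B1 = -28301; r = -25; remainder = value at the root: -7*(-25)^3 + 7*(-25)^2 + 9*(-25)^1 - 2 = (109375) + (4375) + (-225) + (-2) = 113523; answer 113523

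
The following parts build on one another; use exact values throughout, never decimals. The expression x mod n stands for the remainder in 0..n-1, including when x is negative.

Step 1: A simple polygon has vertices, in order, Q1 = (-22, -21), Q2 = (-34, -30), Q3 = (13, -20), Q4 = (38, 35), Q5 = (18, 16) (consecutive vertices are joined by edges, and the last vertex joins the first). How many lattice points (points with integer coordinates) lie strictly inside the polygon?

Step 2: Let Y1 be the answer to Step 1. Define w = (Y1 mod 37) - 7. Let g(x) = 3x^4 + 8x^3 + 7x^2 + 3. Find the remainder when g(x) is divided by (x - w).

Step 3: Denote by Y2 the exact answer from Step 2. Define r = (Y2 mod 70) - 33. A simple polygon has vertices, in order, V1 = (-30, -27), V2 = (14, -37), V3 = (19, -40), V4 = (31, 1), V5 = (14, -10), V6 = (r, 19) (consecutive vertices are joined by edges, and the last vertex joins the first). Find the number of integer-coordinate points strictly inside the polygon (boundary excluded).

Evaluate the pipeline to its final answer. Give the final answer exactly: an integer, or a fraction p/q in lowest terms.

1931

Step 1: cross terms: (-22*-30 - -34*-21)=-54, (-34*-20 - 13*-30)=1070, (13*35 - 38*-20)=1215, (38*16 - 18*35)=-22, (18*-21 - -22*16)=-26; twice the area = |2183| = 2183; area = 2183/2; boundary points = 3 + 1 + 5 + 1 + 1 = 11; strictly interior points = area - boundary/2 + 1 = 1087; answer 1087
Step 2: Y1 = 1087; w = 7; remainder = value at the root: 3*(7)^4 + 8*(7)^3 + 7*(7)^2 + 3 = (7203) + (2744) + (343) + (3) = 10293; answer 10293
Step 3: Y2 = 10293; r = -30; cross terms: (-30*-37 - 14*-27)=1488, (14*-40 - 19*-37)=143, (19*1 - 31*-40)=1259, (31*-10 - 14*1)=-324, (14*19 - -30*-10)=-34, (-30*-27 - -30*19)=1380; twice the area = |3912| = 3912; area = 1956; boundary points = 2 + 1 + 1 + 1 + 1 + 46 = 52; strictly interior points = area - boundary/2 + 1 = 1931; answer 1931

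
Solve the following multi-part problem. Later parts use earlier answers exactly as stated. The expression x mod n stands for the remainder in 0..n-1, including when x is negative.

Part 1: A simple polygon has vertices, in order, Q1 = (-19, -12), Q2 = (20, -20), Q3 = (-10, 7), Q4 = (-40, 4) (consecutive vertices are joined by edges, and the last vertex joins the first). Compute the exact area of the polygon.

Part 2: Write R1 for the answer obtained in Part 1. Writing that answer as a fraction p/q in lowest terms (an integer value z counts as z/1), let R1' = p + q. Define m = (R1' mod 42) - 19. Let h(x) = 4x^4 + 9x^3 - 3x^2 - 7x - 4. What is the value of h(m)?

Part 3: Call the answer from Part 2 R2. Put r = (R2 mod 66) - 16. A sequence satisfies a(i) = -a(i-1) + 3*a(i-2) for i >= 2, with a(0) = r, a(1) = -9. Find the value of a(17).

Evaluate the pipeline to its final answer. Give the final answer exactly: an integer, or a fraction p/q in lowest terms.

Part 1: cross terms: (-19*-20 - 20*-12)=620, (20*7 - -10*-20)=-60, (-10*4 - -40*7)=240, (-40*-12 - -19*4)=556; twice the area = |1356| = 1356; area = 678; answer 678
Part 2: R1 = 678; threaded value p + q = 679; m = -12; 4*(-12)^4 + 9*(-12)^3 - 3*(-12)^2 - 7*(-12)^1 - 4 = (82944) + (-15552) + (-432) + (84) + (-4) = 67040; answer 67040
Part 3: R2 = 67040; r = 34; a(2) = -1*(-9) + 3*(34) = 111; iterating: a(2)=111, a(3)=-138, a(4)=471, a(5)=-885, a(6)=2298, a(7)=-4953, a(8)=11847, a(9)=-26706, a(10)=62247, a(11)=-142365, a(12)=329106, a(13)=-756201, a(14)=1743519, a(15)=-4012122, a(16)=9242679, a(17)=-21279045; answer -21279045

-21279045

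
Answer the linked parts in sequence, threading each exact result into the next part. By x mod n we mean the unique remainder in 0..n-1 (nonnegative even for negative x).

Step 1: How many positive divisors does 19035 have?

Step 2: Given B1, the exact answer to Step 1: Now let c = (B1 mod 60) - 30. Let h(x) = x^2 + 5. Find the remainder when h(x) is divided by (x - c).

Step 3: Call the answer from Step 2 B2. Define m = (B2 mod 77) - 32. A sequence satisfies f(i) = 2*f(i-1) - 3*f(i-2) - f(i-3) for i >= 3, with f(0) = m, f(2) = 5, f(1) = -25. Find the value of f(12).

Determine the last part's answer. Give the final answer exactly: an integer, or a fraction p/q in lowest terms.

Step 1: 19035 = 3^4 * 5 * 47; number of divisors = (4+1) * (1+1) * (1+1) = 20; answer 20
Step 2: B1 = 20; c = -10; remainder = value at the root: 1*(-10)^2 + 5 = (100) + (5) = 105; answer 105
Step 3: B2 = 105; m = -4; f(3) = 2*(5) - 3*(-25) - 1*(-4) = 89; iterating: f(3)=89, f(4)=188, f(5)=104, f(6)=-445, f(7)=-1390, f(8)=-1549, f(9)=1517, f(10)=9071, f(11)=15140, f(12)=1550; answer 1550

1550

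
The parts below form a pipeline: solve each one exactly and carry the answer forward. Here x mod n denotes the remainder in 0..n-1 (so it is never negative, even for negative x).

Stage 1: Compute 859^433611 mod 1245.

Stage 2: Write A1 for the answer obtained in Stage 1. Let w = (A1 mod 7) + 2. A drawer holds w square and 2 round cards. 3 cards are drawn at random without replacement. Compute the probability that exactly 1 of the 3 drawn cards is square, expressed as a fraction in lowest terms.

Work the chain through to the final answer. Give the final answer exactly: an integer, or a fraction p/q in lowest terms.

Stage 1: squarings mod 1245: 859^1=859, 859^2=841, 859^4=121, 859^8=946, 859^16=1006, 859^32=1096, 859^64=1036, 859^128=106, 859^256=31, 859^512=961, 859^1024=976, 859^2048=151, 859^4096=391, 859^8192=991, 859^16384=1021, 859^32768=376, 859^65536=691, 859^131072=646, 859^262144=241; 859^433611 = 859^1 * 859^2 * 859^8 * 859^64 * 859^128 * 859^256 * 859^1024 * 859^2048 * 859^4096 * 859^32768 * 859^131072 * 859^262144 = 1144 (mod 1245); answer 1144
Stage 2: A1 = 1144; w = 5; total draws C(7,3) = 35; favorable C(5,1)*C(2,2) = 5; P = 1/7; answer 1/7

1/7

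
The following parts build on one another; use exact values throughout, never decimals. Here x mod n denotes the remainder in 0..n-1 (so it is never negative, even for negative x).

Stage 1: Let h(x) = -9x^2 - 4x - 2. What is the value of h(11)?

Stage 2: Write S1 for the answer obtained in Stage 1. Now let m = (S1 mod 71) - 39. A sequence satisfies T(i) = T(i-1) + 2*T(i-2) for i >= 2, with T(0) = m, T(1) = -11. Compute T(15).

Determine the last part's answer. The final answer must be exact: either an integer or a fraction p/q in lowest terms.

-535189

Stage 1: -9*(11)^2 - 4*(11)^1 - 2 = (-1089) + (-44) + (-2) = -1135; answer -1135
Stage 2: S1 = -1135; m = -38; T(2) = 1*(-11) + 2*(-38) = -87; iterating: T(2)=-87, T(3)=-109, T(4)=-283, T(5)=-501, T(6)=-1067, T(7)=-2069, T(8)=-4203, T(9)=-8341, T(10)=-16747, T(11)=-33429, T(12)=-66923, T(13)=-133781, T(14)=-267627, T(15)=-535189; answer -535189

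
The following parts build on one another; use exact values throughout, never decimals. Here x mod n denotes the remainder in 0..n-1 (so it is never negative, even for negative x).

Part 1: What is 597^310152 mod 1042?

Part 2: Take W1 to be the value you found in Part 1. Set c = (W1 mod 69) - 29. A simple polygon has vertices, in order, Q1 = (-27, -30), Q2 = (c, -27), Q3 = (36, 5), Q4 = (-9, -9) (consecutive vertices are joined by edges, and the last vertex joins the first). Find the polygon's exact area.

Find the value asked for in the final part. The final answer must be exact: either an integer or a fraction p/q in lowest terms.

1379/2

Part 1: squarings mod 1042: 597^1=597, 597^2=45, 597^4=983, 597^8=355, 597^16=985, 597^32=123, 597^64=541, 597^128=921, 597^256=53, 597^512=725, 597^1024=457, 597^2048=449, 597^4096=495, 597^8192=155, 597^16384=59, 597^32768=355, 597^65536=985, 597^131072=123, 597^262144=541; 597^310152 = 597^8 * 597^128 * 597^256 * 597^512 * 597^2048 * 597^4096 * 597^8192 * 597^32768 * 597^262144 = 441 (mod 1042); answer 441
Part 2: W1 = 441; c = -2; cross terms: (-27*-27 - -2*-30)=669, (-2*5 - 36*-27)=962, (36*-9 - -9*5)=-279, (-9*-30 - -27*-9)=27; twice the area = |1379| = 1379; area = 1379/2; answer 1379/2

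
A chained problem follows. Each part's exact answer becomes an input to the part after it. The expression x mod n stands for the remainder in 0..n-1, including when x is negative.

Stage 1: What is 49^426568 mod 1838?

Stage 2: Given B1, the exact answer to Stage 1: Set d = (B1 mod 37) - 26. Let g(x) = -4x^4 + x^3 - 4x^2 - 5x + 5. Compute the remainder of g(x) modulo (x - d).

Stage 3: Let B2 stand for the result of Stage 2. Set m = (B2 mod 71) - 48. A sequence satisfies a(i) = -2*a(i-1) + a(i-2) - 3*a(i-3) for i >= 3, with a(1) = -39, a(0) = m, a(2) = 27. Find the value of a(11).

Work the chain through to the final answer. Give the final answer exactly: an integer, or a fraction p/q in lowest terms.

-35142

Stage 1: squarings mod 1838: 49^1=49, 49^2=563, 49^4=833, 49^8=963, 49^16=1017, 49^32=1333, 49^64=1381, 49^128=1155, 49^256=1475, 49^512=1271, 49^1024=1677, 49^2048=189, 49^4096=799, 49^8192=615, 49^16384=1435, 49^32768=665, 49^65536=1105, 49^131072=593, 49^262144=591; 49^426568 = 49^8 * 49^64 * 49^512 * 49^32768 * 49^131072 * 49^262144 = 1801 (mod 1838); answer 1801
Stage 2: B1 = 1801; d = -1; remainder = value at the root: -4*(-1)^4 + 1*(-1)^3 - 4*(-1)^2 - 5*(-1)^1 + 5 = (-4) + (-1) + (-4) + (5) + (5) = 1; answer 1
Stage 3: B2 = 1; m = -47; a(3) = -2*(27) + 1*(-39) - 3*(-47) = 48; iterating: a(3)=48, a(4)=48, a(5)=-129, a(6)=162, a(7)=-597, a(8)=1743, a(9)=-4569, a(10)=12672, a(11)=-35142; answer -35142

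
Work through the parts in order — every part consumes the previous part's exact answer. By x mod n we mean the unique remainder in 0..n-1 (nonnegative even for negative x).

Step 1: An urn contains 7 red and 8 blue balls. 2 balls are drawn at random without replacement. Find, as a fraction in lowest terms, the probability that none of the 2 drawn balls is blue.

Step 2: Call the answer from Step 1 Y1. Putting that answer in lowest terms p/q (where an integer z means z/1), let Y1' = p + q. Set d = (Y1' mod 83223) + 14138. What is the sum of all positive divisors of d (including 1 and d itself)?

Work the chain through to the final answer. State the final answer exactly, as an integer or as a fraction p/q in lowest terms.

Step 1: total draws C(15,2) = 105; favorable C(7,2) = 21; P = 1/5; answer 1/5
Step 2: Y1 = 1/5; threaded value p + q = 6; d = 14144; 14144 = 2^6 * 13 * 17; sigma = (1 + 2 + 4 + 8 + 16 + 32 + 64) * (1 + 13) * (1 + 17) = 127 * 14 * 18 = 32004; answer 32004

32004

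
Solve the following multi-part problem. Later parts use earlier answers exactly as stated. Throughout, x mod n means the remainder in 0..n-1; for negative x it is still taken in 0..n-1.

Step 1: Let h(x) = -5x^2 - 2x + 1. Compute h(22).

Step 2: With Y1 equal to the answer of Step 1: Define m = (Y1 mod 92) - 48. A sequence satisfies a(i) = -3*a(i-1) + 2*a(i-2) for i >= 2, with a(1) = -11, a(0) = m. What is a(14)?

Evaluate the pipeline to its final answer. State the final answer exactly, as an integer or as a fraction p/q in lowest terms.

Step 1: -5*(22)^2 - 2*(22)^1 + 1 = (-2420) + (-44) + (1) = -2463; answer -2463
Step 2: Y1 = -2463; m = -27; a(2) = -3*(-11) + 2*(-27) = -21; iterating: a(2)=-21, a(3)=41, a(4)=-165, a(5)=577, a(6)=-2061, a(7)=7337, a(8)=-26133, a(9)=93073, a(10)=-331485, a(11)=1180601, a(12)=-4204773, a(13)=14975521, a(14)=-53336109; answer -53336109

-53336109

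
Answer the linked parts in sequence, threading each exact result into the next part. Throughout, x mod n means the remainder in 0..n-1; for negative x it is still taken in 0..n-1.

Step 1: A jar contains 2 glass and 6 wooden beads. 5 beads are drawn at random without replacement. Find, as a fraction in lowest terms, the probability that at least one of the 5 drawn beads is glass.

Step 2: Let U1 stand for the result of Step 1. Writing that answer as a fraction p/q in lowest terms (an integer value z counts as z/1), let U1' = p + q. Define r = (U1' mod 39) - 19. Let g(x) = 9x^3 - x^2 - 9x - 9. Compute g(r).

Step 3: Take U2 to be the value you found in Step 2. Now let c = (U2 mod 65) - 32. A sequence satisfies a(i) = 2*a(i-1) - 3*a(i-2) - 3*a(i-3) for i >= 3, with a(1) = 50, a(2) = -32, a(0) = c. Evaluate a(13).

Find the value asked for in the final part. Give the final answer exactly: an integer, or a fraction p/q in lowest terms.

542156

Step 1: total draws C(8,5) = 56; complement C(6,5) = 6; favorable 56 - 6 = 50; P = 25/28; answer 25/28
Step 2: U1 = 25/28; threaded value p + q = 53; r = -5; 9*(-5)^3 - 1*(-5)^2 - 9*(-5)^1 - 9 = (-1125) + (-25) + (45) + (-9) = -1114; answer -1114
Step 3: U2 = -1114; c = 24; a(3) = 2*(-32) - 3*(50) - 3*(24) = -286; iterating: a(3)=-286, a(4)=-626, a(5)=-298, a(6)=2140, a(7)=7052, a(8)=8578, a(9)=-10420, a(10)=-67730, a(11)=-129934, a(12)=-25418, a(13)=542156; answer 542156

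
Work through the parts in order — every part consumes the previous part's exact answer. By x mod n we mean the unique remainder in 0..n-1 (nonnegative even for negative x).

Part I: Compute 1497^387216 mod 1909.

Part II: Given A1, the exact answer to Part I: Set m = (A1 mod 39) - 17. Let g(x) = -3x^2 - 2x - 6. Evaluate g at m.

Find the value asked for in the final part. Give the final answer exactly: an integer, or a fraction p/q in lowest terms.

-806

Part I: squarings mod 1909: 1497^1=1497, 1497^2=1752, 1497^4=1741, 1497^8=1498, 1497^16=929, 1497^32=173, 1497^64=1294, 1497^128=243, 1497^256=1779, 1497^512=1628, 1497^1024=692, 1497^2048=1614, 1497^4096=1120, 1497^8192=187, 1497^16384=607, 1497^32768=12, 1497^65536=144, 1497^131072=1646, 1497^262144=445; 1497^387216 = 1497^16 * 1497^128 * 1497^2048 * 1497^8192 * 1497^16384 * 1497^32768 * 1497^65536 * 1497^262144 = 1320 (mod 1909); answer 1320
Part II: A1 = 1320; m = 16; -3*(16)^2 - 2*(16)^1 - 6 = (-768) + (-32) + (-6) = -806; answer -806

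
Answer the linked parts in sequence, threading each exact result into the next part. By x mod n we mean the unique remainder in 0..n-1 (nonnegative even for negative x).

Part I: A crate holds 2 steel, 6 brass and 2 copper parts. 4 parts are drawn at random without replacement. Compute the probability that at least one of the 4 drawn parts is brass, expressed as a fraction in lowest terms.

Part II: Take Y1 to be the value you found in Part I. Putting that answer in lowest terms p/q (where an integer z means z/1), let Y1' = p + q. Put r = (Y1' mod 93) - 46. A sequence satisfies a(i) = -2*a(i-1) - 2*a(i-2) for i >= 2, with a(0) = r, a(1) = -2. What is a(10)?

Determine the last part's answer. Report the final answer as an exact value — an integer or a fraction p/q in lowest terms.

Part I: total draws C(10,4) = 210; complement C(4,4) = 1; favorable 210 - 1 = 209; P = 209/210; answer 209/210
Part II: Y1 = 209/210; threaded value p + q = 419; r = 1; a(2) = -2*(-2) - 2*(1) = 2; iterating: a(2)=2, a(3)=0, a(4)=-4, a(5)=8, a(6)=-8, a(7)=0, a(8)=16, a(9)=-32, a(10)=32; answer 32

32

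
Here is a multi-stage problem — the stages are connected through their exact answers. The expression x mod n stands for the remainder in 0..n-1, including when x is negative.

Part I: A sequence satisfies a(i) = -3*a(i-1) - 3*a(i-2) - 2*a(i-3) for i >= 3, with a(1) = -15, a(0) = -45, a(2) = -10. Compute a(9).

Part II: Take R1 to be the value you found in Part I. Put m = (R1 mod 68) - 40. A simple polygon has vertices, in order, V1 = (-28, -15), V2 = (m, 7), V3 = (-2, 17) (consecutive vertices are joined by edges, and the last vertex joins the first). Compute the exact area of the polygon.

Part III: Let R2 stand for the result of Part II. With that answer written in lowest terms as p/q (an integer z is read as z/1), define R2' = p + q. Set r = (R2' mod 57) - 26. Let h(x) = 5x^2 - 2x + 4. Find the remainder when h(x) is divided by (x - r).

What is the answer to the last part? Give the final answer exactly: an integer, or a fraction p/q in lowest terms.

92

Part I: a(3) = -3*(-10) - 3*(-15) - 2*(-45) = 165; iterating: a(3)=165, a(4)=-435, a(5)=830, a(6)=-1515, a(7)=2925, a(8)=-5890, a(9)=11925; answer 11925
Part II: R1 = 11925; m = -15; cross terms: (-28*7 - -15*-15)=-421, (-15*17 - -2*7)=-241, (-2*-15 - -28*17)=506; twice the area = |-156| = 156; area = 78; answer 78
Part III: R2 = 78; threaded value p + q = 79; r = -4; remainder = value at the root: 5*(-4)^2 - 2*(-4)^1 + 4 = (80) + (8) + (4) = 92; answer 92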